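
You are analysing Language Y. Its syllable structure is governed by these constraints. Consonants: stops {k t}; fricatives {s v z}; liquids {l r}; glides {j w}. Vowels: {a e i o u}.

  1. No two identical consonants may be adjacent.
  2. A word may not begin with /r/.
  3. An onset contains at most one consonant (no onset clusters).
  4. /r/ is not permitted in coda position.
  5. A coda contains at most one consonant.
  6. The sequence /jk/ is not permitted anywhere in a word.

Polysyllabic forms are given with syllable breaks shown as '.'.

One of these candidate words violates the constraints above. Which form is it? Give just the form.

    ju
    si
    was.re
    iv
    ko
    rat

ju — σ1 onset /j/, coda /∅/ ok → licit
si — σ1 onset /s/, coda /∅/ ok → licit
was.re — σ1 onset /w/, coda /s/ ok; σ2 onset /r/, coda /∅/ ok → licit
iv — σ1 onset /∅/, coda /v/ ok → licit
ko — σ1 onset /k/, coda /∅/ ok → licit
rat — violates constraint 2: word begins with /r/ → illicit

rat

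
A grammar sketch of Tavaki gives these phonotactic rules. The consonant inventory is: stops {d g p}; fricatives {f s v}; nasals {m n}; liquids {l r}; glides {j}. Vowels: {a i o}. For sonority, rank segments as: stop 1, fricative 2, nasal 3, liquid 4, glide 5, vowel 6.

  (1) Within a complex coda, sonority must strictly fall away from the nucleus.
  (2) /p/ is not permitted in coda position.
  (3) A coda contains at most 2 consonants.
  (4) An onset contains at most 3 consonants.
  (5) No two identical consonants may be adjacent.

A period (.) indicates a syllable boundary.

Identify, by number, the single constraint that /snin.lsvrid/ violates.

4

/snin.lsvrid/: syllable 2 onset /lsvr/ has 4 consonants (> 3).
This is a violation of constraint 4: "An onset contains at most 3 consonants."
The remaining constraints (1, 2, 3, 5) are satisfied.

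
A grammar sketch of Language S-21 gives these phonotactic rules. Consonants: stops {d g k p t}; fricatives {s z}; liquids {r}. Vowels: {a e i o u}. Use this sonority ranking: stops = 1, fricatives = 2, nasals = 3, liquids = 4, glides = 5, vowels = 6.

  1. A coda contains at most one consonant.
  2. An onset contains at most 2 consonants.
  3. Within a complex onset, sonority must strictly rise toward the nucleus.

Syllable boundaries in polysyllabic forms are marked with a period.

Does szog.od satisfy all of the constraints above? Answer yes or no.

no

szog.od — violates constraint 3: syllable 1 onset /sz/: /s/ (fricative, 2) → /z/ (fricative, 2) does not rise → ill-formed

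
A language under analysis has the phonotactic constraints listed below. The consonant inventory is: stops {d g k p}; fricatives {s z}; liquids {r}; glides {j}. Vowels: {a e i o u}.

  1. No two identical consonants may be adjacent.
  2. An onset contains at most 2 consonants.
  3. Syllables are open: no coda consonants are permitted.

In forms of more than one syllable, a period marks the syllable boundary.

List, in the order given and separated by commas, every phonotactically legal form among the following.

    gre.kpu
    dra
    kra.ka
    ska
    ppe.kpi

gre.kpu, dra, kra.ka, ska

gre.kpu — σ1 onset /gr/ (2C), coda /∅/ ok; σ2 onset /kp/ (2C), coda /∅/ ok → phonotactically legal
dra — σ1 onset /dr/ (2C), coda /∅/ ok → phonotactically legal
kra.ka — σ1 onset /kr/ (2C), coda /∅/ ok; σ2 onset /k/, coda /∅/ ok → phonotactically legal
ska — σ1 onset /sk/ (2C), coda /∅/ ok → phonotactically legal
ppe.kpi — violates constraint 1: adjacent identical consonants /pp/ → phonotactically illegal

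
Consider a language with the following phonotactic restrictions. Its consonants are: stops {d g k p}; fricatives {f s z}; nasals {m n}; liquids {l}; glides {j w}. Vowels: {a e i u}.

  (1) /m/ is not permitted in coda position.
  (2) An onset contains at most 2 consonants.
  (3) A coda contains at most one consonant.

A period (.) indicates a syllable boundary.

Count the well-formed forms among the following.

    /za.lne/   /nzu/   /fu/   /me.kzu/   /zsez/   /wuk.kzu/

/za.lne/ — σ1 onset /z/, coda /∅/ ok; σ2 onset /ln/ (2C), coda /∅/ ok → well-formed
/nzu/ — σ1 onset /nz/ (2C), coda /∅/ ok → well-formed
/fu/ — σ1 onset /f/, coda /∅/ ok → well-formed
/me.kzu/ — σ1 onset /m/, coda /∅/ ok; σ2 onset /kz/ (2C), coda /∅/ ok → well-formed
/zsez/ — σ1 onset /zs/ (2C), coda /z/ ok → well-formed
/wuk.kzu/ — σ1 onset /w/, coda /k/ ok; σ2 onset /kz/ (2C), coda /∅/ ok → well-formed
Well-formed: /za.lne/, /nzu/, /fu/, /me.kzu/, /zsez/, /wuk.kzu/ → 6.

6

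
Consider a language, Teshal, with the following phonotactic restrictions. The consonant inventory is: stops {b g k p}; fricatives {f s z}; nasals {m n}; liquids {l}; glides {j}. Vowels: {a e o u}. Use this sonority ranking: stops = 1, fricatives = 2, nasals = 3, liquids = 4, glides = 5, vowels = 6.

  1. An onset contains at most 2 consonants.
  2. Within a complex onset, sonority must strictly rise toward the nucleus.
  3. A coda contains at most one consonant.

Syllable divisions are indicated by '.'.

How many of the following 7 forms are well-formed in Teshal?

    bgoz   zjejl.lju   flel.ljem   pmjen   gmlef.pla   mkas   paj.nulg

bgoz — violates constraint 2: syllable 1 onset /bg/: /b/ (stop, 1) → /g/ (stop, 1) does not rise → ill-formed
zjejl.lju — violates constraint 3: syllable 1 coda /jl/ has 2 consonants (> 1) → ill-formed
flel.ljem — σ1 onset /fl/ (2→4 rises), coda /l/ ok; σ2 onset /lj/ (4→5 rises), coda /m/ ok → well-formed
pmjen — violates constraint 1: syllable 1 onset /pmj/ has 3 consonants (> 2) → ill-formed
gmlef.pla — violates constraint 1: syllable 1 onset /gml/ has 3 consonants (> 2) → ill-formed
mkas — violates constraint 2: syllable 1 onset /mk/: /m/ (nasal, 3) → /k/ (stop, 1) does not rise → ill-formed
paj.nulg — violates constraint 3: syllable 2 coda /lg/ has 2 consonants (> 1) → ill-formed
Well-formed: flel.ljem → 1.

1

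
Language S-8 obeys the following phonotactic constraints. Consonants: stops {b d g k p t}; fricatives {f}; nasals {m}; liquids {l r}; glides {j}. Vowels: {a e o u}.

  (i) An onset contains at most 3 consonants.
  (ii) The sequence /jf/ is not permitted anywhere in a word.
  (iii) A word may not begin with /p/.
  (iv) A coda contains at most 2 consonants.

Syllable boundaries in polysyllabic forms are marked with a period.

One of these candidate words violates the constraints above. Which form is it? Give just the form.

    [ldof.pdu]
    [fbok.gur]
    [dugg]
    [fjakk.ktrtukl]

[fjakk.ktrtukl]

[ldof.pdu] — σ1 onset /ld/ (2C), coda /f/ ok; σ2 onset /pd/ (2C), coda /∅/ ok → permitted
[fbok.gur] — σ1 onset /fb/ (2C), coda /k/ ok; σ2 onset /g/, coda /r/ ok → permitted
[dugg] — σ1 onset /d/, coda /gg/ (2C) ok → permitted
[fjakk.ktrtukl] — violates constraint (i): syllable 2 onset /ktrt/ has 4 consonants (> 3) → not permitted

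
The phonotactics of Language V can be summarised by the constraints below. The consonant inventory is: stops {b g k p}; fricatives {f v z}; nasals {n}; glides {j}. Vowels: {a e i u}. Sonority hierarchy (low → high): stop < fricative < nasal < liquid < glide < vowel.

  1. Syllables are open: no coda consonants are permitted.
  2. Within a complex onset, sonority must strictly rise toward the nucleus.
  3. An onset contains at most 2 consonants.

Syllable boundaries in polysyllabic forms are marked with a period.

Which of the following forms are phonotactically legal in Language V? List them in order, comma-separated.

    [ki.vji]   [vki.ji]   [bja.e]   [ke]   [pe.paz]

[ki.vji] — σ1 onset /k/, coda /∅/ ok; σ2 onset /vj/ (2→5 rises), coda /∅/ ok → phonotactically legal
[vki.ji] — violates constraint 2: syllable 1 onset /vk/: /v/ (fricative, 2) → /k/ (stop, 1) does not rise → phonotactically illegal
[bja.e] — σ1 onset /bj/ (1→5 rises), coda /∅/ ok; σ2 onset /∅/, coda /∅/ ok → phonotactically legal
[ke] — σ1 onset /k/, coda /∅/ ok → phonotactically legal
[pe.paz] — violates constraint 1: syllable 2 coda /z/ has 1 consonant (> 0) → phonotactically illegal

[ki.vji], [bja.e], [ke]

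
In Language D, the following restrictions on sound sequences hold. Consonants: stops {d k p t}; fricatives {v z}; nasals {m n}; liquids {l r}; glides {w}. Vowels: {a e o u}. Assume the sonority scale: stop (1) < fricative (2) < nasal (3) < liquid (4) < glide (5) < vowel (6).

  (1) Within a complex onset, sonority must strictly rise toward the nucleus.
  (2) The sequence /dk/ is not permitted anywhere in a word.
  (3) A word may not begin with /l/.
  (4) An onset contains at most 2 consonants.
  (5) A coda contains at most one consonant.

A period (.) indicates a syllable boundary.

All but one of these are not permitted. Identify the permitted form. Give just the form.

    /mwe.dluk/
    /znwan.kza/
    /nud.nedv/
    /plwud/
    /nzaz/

/mwe.dluk/

/mwe.dluk/ — σ1 onset /mw/ (3→5 rises), coda /∅/ ok; σ2 onset /dl/ (1→4 rises), coda /k/ ok → permitted
/znwan.kza/ — violates constraint 4: syllable 1 onset /znw/ has 3 consonants (> 2) → not permitted
/nud.nedv/ — violates constraint 5: syllable 2 coda /dv/ has 2 consonants (> 1) → not permitted
/plwud/ — violates constraint 4: syllable 1 onset /plw/ has 3 consonants (> 2) → not permitted
/nzaz/ — violates constraint 1: syllable 1 onset /nz/: /n/ (nasal, 3) → /z/ (fricative, 2) does not rise → not permitted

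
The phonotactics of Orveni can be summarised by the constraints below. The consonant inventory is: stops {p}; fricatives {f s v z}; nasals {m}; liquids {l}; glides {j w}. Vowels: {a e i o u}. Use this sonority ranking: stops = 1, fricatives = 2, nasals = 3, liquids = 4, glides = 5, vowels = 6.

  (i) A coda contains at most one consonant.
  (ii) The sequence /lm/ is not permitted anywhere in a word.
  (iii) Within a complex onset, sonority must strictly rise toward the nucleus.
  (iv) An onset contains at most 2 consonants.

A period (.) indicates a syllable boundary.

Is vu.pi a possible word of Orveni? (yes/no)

yes

vu.pi — σ1 onset /v/, coda /∅/ ok; σ2 onset /p/, coda /∅/ ok → permitted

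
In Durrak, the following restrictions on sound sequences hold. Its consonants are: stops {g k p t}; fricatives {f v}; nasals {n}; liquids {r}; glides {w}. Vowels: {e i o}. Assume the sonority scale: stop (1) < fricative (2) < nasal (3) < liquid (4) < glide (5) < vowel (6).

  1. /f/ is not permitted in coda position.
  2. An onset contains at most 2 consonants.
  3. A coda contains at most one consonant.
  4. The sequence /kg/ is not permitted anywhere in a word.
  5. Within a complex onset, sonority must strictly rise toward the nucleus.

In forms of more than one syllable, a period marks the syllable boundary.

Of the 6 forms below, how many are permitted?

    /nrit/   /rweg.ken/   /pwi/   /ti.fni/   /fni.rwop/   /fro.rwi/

6

/nrit/ — σ1 onset /nr/ (3→4 rises), coda /t/ ok → permitted
/rweg.ken/ — σ1 onset /rw/ (4→5 rises), coda /g/ ok; σ2 onset /k/, coda /n/ ok → permitted
/pwi/ — σ1 onset /pw/ (1→5 rises), coda /∅/ ok → permitted
/ti.fni/ — σ1 onset /t/, coda /∅/ ok; σ2 onset /fn/ (2→3 rises), coda /∅/ ok → permitted
/fni.rwop/ — σ1 onset /fn/ (2→3 rises), coda /∅/ ok; σ2 onset /rw/ (4→5 rises), coda /p/ ok → permitted
/fro.rwi/ — σ1 onset /fr/ (2→4 rises), coda /∅/ ok; σ2 onset /rw/ (4→5 rises), coda /∅/ ok → permitted
Permitted: /nrit/, /rweg.ken/, /pwi/, /ti.fni/, /fni.rwop/, /fro.rwi/ → 6.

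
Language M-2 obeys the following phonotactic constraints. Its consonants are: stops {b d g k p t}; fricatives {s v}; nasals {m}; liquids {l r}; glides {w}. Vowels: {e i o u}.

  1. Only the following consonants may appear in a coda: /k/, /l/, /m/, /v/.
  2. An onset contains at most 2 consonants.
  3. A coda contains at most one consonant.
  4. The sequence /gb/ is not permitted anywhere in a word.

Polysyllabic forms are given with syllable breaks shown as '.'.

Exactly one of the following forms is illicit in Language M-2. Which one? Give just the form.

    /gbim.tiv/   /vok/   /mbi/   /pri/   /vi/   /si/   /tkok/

/gbim.tiv/

/gbim.tiv/ — violates constraint 4: contains banned sequence /gb/ → illicit
/vok/ — σ1 onset /v/, coda /k/ ok → licit
/mbi/ — σ1 onset /mb/ (2C), coda /∅/ ok → licit
/pri/ — σ1 onset /pr/ (2C), coda /∅/ ok → licit
/vi/ — σ1 onset /v/, coda /∅/ ok → licit
/si/ — σ1 onset /s/, coda /∅/ ok → licit
/tkok/ — σ1 onset /tk/ (2C), coda /k/ ok → licit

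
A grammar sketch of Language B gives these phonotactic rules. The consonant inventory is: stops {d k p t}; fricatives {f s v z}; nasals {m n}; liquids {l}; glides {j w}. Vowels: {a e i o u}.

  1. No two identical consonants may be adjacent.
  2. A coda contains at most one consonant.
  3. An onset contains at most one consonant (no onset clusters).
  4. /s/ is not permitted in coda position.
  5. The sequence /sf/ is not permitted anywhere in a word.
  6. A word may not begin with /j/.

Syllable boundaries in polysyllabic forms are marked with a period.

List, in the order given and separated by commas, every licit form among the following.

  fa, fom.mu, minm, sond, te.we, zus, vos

fa — σ1 onset /f/, coda /∅/ ok → licit
fom.mu — violates constraint 1: adjacent identical consonants /mm/ → illicit
minm — violates constraint 2: syllable 1 coda /nm/ has 2 consonants (> 1) → illicit
sond — violates constraint 2: syllable 1 coda /nd/ has 2 consonants (> 1) → illicit
te.we — σ1 onset /t/, coda /∅/ ok; σ2 onset /w/, coda /∅/ ok → licit
zus — violates constraint 4: syllable 1 coda contains /s/ → illicit
vos — violates constraint 4: syllable 1 coda contains /s/ → illicit

fa, te.we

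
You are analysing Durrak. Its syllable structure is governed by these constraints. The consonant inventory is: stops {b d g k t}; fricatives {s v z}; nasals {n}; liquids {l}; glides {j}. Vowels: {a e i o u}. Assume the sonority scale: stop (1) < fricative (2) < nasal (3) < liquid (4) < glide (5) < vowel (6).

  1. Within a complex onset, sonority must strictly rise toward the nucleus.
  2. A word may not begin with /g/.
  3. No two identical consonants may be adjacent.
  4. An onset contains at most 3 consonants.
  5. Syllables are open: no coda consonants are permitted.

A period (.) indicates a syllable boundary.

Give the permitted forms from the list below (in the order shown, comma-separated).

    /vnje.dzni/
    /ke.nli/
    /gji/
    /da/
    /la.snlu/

/vnje.dzni/ — σ1 onset /vnj/ (2→3→5 rises), coda /∅/ ok; σ2 onset /dzn/ (1→2→3 rises), coda /∅/ ok → permitted
/ke.nli/ — σ1 onset /k/, coda /∅/ ok; σ2 onset /nl/ (3→4 rises), coda /∅/ ok → permitted
/gji/ — violates constraint 2: word begins with /g/ → not permitted
/da/ — σ1 onset /d/, coda /∅/ ok → permitted
/la.snlu/ — σ1 onset /l/, coda /∅/ ok; σ2 onset /snl/ (2→3→4 rises), coda /∅/ ok → permitted

/vnje.dzni/, /ke.nli/, /da/, /la.snlu/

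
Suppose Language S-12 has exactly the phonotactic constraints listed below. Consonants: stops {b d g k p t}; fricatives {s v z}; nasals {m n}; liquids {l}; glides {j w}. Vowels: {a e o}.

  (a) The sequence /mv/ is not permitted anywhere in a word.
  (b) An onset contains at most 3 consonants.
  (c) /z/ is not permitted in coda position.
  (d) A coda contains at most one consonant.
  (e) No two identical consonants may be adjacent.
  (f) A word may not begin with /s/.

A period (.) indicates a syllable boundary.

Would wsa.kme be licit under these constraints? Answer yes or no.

wsa.kme — σ1 onset /ws/ (2C), coda /∅/ ok; σ2 onset /km/ (2C), coda /∅/ ok → licit

yes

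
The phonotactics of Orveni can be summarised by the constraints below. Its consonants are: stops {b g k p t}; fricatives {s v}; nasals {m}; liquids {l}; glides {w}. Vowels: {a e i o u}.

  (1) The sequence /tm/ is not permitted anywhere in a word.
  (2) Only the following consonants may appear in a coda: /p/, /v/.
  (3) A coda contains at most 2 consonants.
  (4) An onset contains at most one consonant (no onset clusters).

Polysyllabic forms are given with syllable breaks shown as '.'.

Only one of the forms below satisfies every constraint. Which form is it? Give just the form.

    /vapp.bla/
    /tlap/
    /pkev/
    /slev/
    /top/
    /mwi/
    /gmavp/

/vapp.bla/ — violates constraint 4: syllable 2 onset /bl/ has 2 consonants (> 1) → illicit
/tlap/ — violates constraint 4: syllable 1 onset /tl/ has 2 consonants (> 1) → illicit
/pkev/ — violates constraint 4: syllable 1 onset /pk/ has 2 consonants (> 1) → illicit
/slev/ — violates constraint 4: syllable 1 onset /sl/ has 2 consonants (> 1) → illicit
/top/ — σ1 onset /t/, coda /p/ ok → licit
/mwi/ — violates constraint 4: syllable 1 onset /mw/ has 2 consonants (> 1) → illicit
/gmavp/ — violates constraint 4: syllable 1 onset /gm/ has 2 consonants (> 1) → illicit

/top/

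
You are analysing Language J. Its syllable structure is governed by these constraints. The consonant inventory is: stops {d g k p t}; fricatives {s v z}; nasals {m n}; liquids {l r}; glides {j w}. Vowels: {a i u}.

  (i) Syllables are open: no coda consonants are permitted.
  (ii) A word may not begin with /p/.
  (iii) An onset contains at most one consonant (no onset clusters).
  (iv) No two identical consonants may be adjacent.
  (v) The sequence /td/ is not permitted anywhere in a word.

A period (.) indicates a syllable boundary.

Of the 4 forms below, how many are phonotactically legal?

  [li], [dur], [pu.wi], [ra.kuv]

1

[li] — σ1 onset /l/, coda /∅/ ok → phonotactically legal
[dur] — violates constraint (i): syllable 1 coda /r/ has 1 consonant (> 0) → phonotactically illegal
[pu.wi] — violates constraint (ii): word begins with /p/ → phonotactically illegal
[ra.kuv] — violates constraint (i): syllable 2 coda /v/ has 1 consonant (> 0) → phonotactically illegal
Phonotactically legal: [li] → 1.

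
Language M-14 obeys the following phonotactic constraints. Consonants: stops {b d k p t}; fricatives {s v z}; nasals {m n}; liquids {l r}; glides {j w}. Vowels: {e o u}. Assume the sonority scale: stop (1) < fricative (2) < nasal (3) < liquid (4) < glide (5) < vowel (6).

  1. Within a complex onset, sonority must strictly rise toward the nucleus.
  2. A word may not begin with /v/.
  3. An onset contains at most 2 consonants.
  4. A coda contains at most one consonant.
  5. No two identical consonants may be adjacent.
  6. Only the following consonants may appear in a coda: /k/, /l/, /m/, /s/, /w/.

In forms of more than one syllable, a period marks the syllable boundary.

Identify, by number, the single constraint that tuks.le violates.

tuks.le: syllable 1 coda /ks/ has 2 consonants (> 1).
This is a violation of constraint 4: "A coda contains at most one consonant."
The remaining constraints (1, 2, 3, 5, 6) are satisfied.

4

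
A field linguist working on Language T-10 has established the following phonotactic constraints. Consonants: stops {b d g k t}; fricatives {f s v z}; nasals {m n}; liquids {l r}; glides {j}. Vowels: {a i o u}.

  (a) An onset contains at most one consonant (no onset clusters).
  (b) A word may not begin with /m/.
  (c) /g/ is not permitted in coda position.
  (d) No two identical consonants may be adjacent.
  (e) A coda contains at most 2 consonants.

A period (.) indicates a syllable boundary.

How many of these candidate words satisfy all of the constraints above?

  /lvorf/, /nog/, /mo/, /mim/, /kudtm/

/lvorf/ — violates constraint (a): syllable 1 onset /lv/ has 2 consonants (> 1) → not permitted
/nog/ — violates constraint (c): syllable 1 coda contains /g/ → not permitted
/mo/ — violates constraint (b): word begins with /m/ → not permitted
/mim/ — violates constraint (b): word begins with /m/ → not permitted
/kudtm/ — violates constraint (e): syllable 1 coda /dtm/ has 3 consonants (> 2) → not permitted
No form is permitted → 0.

0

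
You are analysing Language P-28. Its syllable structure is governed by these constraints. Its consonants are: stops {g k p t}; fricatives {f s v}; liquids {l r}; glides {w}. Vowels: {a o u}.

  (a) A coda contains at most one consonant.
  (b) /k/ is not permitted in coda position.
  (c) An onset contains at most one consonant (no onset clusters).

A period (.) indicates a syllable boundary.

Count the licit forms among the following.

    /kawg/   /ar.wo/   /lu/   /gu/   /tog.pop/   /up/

5

/kawg/ — violates constraint (a): syllable 1 coda /wg/ has 2 consonants (> 1) → illicit
/ar.wo/ — σ1 onset /∅/, coda /r/ ok; σ2 onset /w/, coda /∅/ ok → licit
/lu/ — σ1 onset /l/, coda /∅/ ok → licit
/gu/ — σ1 onset /g/, coda /∅/ ok → licit
/tog.pop/ — σ1 onset /t/, coda /g/ ok; σ2 onset /p/, coda /p/ ok → licit
/up/ — σ1 onset /∅/, coda /p/ ok → licit
Licit: /ar.wo/, /lu/, /gu/, /tog.pop/, /up/ → 5.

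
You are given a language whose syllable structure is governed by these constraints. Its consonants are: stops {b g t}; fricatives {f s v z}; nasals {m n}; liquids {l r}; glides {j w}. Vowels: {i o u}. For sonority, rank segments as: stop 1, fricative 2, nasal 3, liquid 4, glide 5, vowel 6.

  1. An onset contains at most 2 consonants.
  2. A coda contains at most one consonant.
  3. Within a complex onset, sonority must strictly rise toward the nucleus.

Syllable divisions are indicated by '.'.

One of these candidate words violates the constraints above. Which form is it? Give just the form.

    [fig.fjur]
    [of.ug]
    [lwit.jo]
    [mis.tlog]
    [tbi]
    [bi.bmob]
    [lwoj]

[fig.fjur] — σ1 onset /f/, coda /g/ ok; σ2 onset /fj/ (2→5 rises), coda /r/ ok → well-formed
[of.ug] — σ1 onset /∅/, coda /f/ ok; σ2 onset /∅/, coda /g/ ok → well-formed
[lwit.jo] — σ1 onset /lw/ (4→5 rises), coda /t/ ok; σ2 onset /j/, coda /∅/ ok → well-formed
[mis.tlog] — σ1 onset /m/, coda /s/ ok; σ2 onset /tl/ (1→4 rises), coda /g/ ok → well-formed
[tbi] — violates constraint 3: syllable 1 onset /tb/: /t/ (stop, 1) → /b/ (stop, 1) does not rise → ill-formed
[bi.bmob] — σ1 onset /b/, coda /∅/ ok; σ2 onset /bm/ (1→3 rises), coda /b/ ok → well-formed
[lwoj] — σ1 onset /lw/ (4→5 rises), coda /j/ ok → well-formed

[tbi]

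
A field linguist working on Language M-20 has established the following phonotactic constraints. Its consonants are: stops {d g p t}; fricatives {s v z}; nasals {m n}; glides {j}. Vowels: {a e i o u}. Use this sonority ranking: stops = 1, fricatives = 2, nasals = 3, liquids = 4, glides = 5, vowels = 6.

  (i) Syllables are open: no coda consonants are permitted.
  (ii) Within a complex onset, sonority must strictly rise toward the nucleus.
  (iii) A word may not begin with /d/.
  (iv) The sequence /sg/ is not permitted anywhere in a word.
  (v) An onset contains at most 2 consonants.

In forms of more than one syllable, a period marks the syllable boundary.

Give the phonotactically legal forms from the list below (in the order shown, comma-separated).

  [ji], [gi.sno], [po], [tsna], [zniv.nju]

[ji], [gi.sno], [po]

[ji] — σ1 onset /j/, coda /∅/ ok → phonotactically legal
[gi.sno] — σ1 onset /g/, coda /∅/ ok; σ2 onset /sn/ (2→3 rises), coda /∅/ ok → phonotactically legal
[po] — σ1 onset /p/, coda /∅/ ok → phonotactically legal
[tsna] — violates constraint (v): syllable 1 onset /tsn/ has 3 consonants (> 2) → phonotactically illegal
[zniv.nju] — violates constraint (i): syllable 1 coda /v/ has 1 consonant (> 0) → phonotactically illegal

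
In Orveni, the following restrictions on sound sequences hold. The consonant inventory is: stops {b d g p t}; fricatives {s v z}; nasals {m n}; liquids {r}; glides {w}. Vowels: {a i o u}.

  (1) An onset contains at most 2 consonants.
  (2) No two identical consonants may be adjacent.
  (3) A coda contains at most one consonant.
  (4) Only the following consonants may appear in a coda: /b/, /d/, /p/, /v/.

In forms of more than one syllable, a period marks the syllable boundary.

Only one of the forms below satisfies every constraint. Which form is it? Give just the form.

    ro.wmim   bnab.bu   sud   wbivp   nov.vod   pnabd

ro.wmim — violates constraint 4: syllable 2 coda contains /m/, which is not a licensed coda consonant → ill-formed
bnab.bu — violates constraint 2: adjacent identical consonants /bb/ → ill-formed
sud — σ1 onset /s/, coda /d/ ok → well-formed
wbivp — violates constraint 3: syllable 1 coda /vp/ has 2 consonants (> 1) → ill-formed
nov.vod — violates constraint 2: adjacent identical consonants /vv/ → ill-formed
pnabd — violates constraint 3: syllable 1 coda /bd/ has 2 consonants (> 1) → ill-formed

sud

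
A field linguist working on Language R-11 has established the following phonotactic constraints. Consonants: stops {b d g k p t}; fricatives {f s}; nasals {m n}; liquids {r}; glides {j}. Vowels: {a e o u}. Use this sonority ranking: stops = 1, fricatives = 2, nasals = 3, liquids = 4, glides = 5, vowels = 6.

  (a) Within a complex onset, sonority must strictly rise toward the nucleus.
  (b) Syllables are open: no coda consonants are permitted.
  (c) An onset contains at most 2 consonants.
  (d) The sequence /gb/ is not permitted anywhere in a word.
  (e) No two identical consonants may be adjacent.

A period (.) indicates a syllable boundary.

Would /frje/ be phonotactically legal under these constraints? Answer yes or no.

no

/frje/ — violates constraint (c): syllable 1 onset /frj/ has 3 consonants (> 2) → phonotactically illegal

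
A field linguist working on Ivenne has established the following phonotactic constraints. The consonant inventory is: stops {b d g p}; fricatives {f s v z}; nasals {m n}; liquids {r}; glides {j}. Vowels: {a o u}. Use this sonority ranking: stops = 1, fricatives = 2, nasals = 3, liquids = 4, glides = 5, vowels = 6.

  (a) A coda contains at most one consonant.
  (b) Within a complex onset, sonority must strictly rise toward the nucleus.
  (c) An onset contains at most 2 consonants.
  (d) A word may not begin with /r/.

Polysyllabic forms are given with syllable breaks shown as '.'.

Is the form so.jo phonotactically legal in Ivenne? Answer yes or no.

so.jo — σ1 onset /s/, coda /∅/ ok; σ2 onset /j/, coda /∅/ ok → phonotactically legal

yes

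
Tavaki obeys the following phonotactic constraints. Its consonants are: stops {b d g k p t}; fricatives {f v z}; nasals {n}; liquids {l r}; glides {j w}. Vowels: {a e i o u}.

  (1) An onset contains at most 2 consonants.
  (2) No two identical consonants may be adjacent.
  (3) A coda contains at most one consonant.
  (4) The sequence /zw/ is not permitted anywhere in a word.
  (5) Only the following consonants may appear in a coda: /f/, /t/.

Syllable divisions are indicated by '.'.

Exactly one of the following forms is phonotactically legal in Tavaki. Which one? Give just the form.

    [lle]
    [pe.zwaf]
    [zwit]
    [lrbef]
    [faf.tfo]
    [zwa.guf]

[lle] — violates constraint 2: adjacent identical consonants /ll/ → phonotactically illegal
[pe.zwaf] — violates constraint 4: contains banned sequence /zw/ → phonotactically illegal
[zwit] — violates constraint 4: contains banned sequence /zw/ → phonotactically illegal
[lrbef] — violates constraint 1: syllable 1 onset /lrb/ has 3 consonants (> 2) → phonotactically illegal
[faf.tfo] — σ1 onset /f/, coda /f/ ok; σ2 onset /tf/ (2C), coda /∅/ ok → phonotactically legal
[zwa.guf] — violates constraint 4: contains banned sequence /zw/ → phonotactically illegal

[faf.tfo]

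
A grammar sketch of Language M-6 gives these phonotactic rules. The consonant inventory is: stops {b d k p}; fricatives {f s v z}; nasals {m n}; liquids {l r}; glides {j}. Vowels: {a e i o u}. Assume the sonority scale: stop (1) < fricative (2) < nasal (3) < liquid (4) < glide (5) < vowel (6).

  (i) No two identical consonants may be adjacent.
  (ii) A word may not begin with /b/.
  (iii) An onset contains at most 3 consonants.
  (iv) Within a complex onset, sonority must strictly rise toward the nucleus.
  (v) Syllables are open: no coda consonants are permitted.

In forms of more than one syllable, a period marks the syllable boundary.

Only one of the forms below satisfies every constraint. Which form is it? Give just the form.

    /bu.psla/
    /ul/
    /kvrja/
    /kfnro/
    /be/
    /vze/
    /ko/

/ko/

/bu.psla/ — violates constraint (ii): word begins with /b/ → illicit
/ul/ — violates constraint (v): syllable 1 coda /l/ has 1 consonant (> 0) → illicit
/kvrja/ — violates constraint (iii): syllable 1 onset /kvrj/ has 4 consonants (> 3) → illicit
/kfnro/ — violates constraint (iii): syllable 1 onset /kfnr/ has 4 consonants (> 3) → illicit
/be/ — violates constraint (ii): word begins with /b/ → illicit
/vze/ — violates constraint (iv): syllable 1 onset /vz/: /v/ (fricative, 2) → /z/ (fricative, 2) does not rise → illicit
/ko/ — σ1 onset /k/, coda /∅/ ok → licit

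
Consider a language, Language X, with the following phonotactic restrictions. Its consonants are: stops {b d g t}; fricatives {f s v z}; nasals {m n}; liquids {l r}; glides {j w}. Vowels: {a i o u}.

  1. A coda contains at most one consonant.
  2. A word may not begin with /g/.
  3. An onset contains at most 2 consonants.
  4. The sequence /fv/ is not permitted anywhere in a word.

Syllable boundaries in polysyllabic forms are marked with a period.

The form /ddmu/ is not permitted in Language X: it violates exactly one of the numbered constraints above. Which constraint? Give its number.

3

/ddmu/: syllable 1 onset /ddm/ has 3 consonants (> 2).
This is a violation of constraint 3: "An onset contains at most 2 consonants."
The remaining constraints (1, 2, 4) are satisfied.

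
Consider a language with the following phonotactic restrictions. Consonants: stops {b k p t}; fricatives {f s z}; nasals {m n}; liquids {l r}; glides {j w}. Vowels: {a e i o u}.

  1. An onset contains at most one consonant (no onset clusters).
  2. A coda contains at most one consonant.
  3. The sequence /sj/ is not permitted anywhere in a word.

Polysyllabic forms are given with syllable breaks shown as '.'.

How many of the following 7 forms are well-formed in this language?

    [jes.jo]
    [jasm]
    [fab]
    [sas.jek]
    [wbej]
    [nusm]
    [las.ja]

1

[jes.jo] — violates constraint 3: contains banned sequence /sj/ → ill-formed
[jasm] — violates constraint 2: syllable 1 coda /sm/ has 2 consonants (> 1) → ill-formed
[fab] — σ1 onset /f/, coda /b/ ok → well-formed
[sas.jek] — violates constraint 3: contains banned sequence /sj/ → ill-formed
[wbej] — violates constraint 1: syllable 1 onset /wb/ has 2 consonants (> 1) → ill-formed
[nusm] — violates constraint 2: syllable 1 coda /sm/ has 2 consonants (> 1) → ill-formed
[las.ja] — violates constraint 3: contains banned sequence /sj/ → ill-formed
Well-formed: [fab] → 1.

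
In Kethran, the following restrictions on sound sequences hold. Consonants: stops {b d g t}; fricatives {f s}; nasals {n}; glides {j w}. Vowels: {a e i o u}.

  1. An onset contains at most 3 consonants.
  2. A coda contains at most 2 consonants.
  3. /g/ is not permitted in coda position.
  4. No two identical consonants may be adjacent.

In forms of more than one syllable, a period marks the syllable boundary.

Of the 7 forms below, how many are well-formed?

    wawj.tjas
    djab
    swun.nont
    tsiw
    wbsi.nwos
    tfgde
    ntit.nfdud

wawj.tjas — σ1 onset /w/, coda /wj/ (2C) ok; σ2 onset /tj/ (2C), coda /s/ ok → well-formed
djab — σ1 onset /dj/ (2C), coda /b/ ok → well-formed
swun.nont — violates constraint 4: adjacent identical consonants /nn/ → ill-formed
tsiw — σ1 onset /ts/ (2C), coda /w/ ok → well-formed
wbsi.nwos — σ1 onset /wbs/ (3C), coda /∅/ ok; σ2 onset /nw/ (2C), coda /s/ ok → well-formed
tfgde — violates constraint 1: syllable 1 onset /tfgd/ has 4 consonants (> 3) → ill-formed
ntit.nfdud — σ1 onset /nt/ (2C), coda /t/ ok; σ2 onset /nfd/ (3C), coda /d/ ok → well-formed
Well-formed: wawj.tjas, djab, tsiw, wbsi.nwos, ntit.nfdud → 5.

5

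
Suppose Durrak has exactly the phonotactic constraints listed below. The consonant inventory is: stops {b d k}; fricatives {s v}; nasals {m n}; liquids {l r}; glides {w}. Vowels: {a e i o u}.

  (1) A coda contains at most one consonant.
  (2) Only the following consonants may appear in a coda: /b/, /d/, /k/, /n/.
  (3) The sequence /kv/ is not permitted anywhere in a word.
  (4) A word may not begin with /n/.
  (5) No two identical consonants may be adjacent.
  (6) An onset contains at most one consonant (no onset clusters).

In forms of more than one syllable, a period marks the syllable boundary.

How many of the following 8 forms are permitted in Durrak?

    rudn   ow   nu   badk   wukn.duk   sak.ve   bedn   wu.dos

rudn — violates constraint 1: syllable 1 coda /dn/ has 2 consonants (> 1) → not permitted
ow — violates constraint 2: syllable 1 coda contains /w/, which is not a licensed coda consonant → not permitted
nu — violates constraint 4: word begins with /n/ → not permitted
badk — violates constraint 1: syllable 1 coda /dk/ has 2 consonants (> 1) → not permitted
wukn.duk — violates constraint 1: syllable 1 coda /kn/ has 2 consonants (> 1) → not permitted
sak.ve — violates constraint 3: contains banned sequence /kv/ → not permitted
bedn — violates constraint 1: syllable 1 coda /dn/ has 2 consonants (> 1) → not permitted
wu.dos — violates constraint 2: syllable 2 coda contains /s/, which is not a licensed coda consonant → not permitted
No form is permitted → 0.

0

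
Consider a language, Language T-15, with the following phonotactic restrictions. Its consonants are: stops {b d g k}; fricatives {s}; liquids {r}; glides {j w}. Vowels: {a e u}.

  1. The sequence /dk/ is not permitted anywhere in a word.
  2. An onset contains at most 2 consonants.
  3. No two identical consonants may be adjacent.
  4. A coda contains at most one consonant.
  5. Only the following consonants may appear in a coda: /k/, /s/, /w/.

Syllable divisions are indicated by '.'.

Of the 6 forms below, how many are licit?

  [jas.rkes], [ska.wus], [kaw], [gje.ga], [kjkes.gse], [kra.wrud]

4

[jas.rkes] — σ1 onset /j/, coda /s/ ok; σ2 onset /rk/ (2C), coda /s/ ok → licit
[ska.wus] — σ1 onset /sk/ (2C), coda /∅/ ok; σ2 onset /w/, coda /s/ ok → licit
[kaw] — σ1 onset /k/, coda /w/ ok → licit
[gje.ga] — σ1 onset /gj/ (2C), coda /∅/ ok; σ2 onset /g/, coda /∅/ ok → licit
[kjkes.gse] — violates constraint 2: syllable 1 onset /kjk/ has 3 consonants (> 2) → illicit
[kra.wrud] — violates constraint 5: syllable 2 coda contains /d/, which is not a licensed coda consonant → illicit
Licit: [jas.rkes], [ska.wus], [kaw], [gje.ga] → 4.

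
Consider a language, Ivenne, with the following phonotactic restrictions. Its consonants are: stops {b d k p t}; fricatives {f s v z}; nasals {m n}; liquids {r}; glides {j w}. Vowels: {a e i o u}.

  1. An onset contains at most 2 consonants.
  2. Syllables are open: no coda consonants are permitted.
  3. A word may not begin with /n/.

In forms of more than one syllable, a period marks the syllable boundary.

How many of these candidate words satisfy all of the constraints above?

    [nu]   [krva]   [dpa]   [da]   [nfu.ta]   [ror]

2

[nu] — violates constraint 3: word begins with /n/ → ill-formed
[krva] — violates constraint 1: syllable 1 onset /krv/ has 3 consonants (> 2) → ill-formed
[dpa] — σ1 onset /dp/ (2C), coda /∅/ ok → well-formed
[da] — σ1 onset /d/, coda /∅/ ok → well-formed
[nfu.ta] — violates constraint 3: word begins with /n/ → ill-formed
[ror] — violates constraint 2: syllable 1 coda /r/ has 1 consonant (> 0) → ill-formed
Well-formed: [dpa], [da] → 2.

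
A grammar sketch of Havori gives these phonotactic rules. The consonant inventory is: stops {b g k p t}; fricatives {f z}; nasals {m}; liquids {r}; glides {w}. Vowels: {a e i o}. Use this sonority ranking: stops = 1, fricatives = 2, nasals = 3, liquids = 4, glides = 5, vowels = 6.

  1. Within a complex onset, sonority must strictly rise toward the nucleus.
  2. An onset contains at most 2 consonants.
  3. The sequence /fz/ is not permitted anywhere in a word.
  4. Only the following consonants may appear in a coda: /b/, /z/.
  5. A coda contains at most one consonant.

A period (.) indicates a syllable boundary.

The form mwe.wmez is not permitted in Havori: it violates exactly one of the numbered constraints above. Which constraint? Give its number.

mwe.wmez: syllable 2 onset /wm/: /w/ (glide, 5) → /m/ (nasal, 3) does not rise.
This is a violation of constraint 1: "Within a complex onset, sonority must strictly rise toward the nucleus."
The remaining constraints (2, 3, 4, 5) are satisfied.

1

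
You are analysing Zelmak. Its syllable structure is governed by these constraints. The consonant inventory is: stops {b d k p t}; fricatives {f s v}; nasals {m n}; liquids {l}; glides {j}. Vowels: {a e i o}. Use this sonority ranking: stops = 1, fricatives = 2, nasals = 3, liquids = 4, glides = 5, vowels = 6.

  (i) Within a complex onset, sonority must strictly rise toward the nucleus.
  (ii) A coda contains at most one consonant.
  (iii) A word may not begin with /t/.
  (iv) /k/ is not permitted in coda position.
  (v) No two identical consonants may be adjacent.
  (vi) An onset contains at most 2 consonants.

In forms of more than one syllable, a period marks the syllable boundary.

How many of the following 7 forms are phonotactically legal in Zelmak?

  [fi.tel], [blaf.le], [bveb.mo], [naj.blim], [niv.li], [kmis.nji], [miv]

[fi.tel] — σ1 onset /f/, coda /∅/ ok; σ2 onset /t/, coda /l/ ok → phonotactically legal
[blaf.le] — σ1 onset /bl/ (1→4 rises), coda /f/ ok; σ2 onset /l/, coda /∅/ ok → phonotactically legal
[bveb.mo] — σ1 onset /bv/ (1→2 rises), coda /b/ ok; σ2 onset /m/, coda /∅/ ok → phonotactically legal
[naj.blim] — σ1 onset /n/, coda /j/ ok; σ2 onset /bl/ (1→4 rises), coda /m/ ok → phonotactically legal
[niv.li] — σ1 onset /n/, coda /v/ ok; σ2 onset /l/, coda /∅/ ok → phonotactically legal
[kmis.nji] — σ1 onset /km/ (1→3 rises), coda /s/ ok; σ2 onset /nj/ (3→5 rises), coda /∅/ ok → phonotactically legal
[miv] — σ1 onset /m/, coda /v/ ok → phonotactically legal
Phonotactically legal: [fi.tel], [blaf.le], [bveb.mo], [naj.blim], [niv.li], [kmis.nji], [miv] → 7.

7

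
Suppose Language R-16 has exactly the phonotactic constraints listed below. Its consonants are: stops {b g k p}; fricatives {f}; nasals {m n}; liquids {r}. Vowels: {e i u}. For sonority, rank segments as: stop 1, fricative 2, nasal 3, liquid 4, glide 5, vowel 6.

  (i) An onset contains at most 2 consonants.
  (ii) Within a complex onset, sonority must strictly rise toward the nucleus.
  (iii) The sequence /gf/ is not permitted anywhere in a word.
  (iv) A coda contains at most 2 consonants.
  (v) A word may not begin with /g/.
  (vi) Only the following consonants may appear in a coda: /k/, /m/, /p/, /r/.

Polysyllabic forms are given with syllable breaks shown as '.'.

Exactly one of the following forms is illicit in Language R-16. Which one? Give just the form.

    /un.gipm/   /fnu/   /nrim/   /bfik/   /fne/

/un.gipm/

/un.gipm/ — violates constraint (vi): syllable 1 coda contains /n/, which is not a licensed coda consonant → illicit
/fnu/ — σ1 onset /fn/ (2→3 rises), coda /∅/ ok → licit
/nrim/ — σ1 onset /nr/ (3→4 rises), coda /m/ ok → licit
/bfik/ — σ1 onset /bf/ (1→2 rises), coda /k/ ok → licit
/fne/ — σ1 onset /fn/ (2→3 rises), coda /∅/ ok → licit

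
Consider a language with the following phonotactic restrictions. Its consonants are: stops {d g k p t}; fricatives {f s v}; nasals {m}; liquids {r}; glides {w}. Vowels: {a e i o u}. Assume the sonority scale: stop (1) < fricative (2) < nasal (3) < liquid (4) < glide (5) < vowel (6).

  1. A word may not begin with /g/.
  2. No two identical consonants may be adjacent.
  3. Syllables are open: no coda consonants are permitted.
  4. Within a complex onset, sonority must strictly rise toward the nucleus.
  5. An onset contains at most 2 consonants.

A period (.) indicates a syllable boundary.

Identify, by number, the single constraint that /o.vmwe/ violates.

5

/o.vmwe/: syllable 2 onset /vmw/ has 3 consonants (> 2).
This is a violation of constraint 5: "An onset contains at most 2 consonants."
The remaining constraints (1, 2, 3, 4) are satisfied.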